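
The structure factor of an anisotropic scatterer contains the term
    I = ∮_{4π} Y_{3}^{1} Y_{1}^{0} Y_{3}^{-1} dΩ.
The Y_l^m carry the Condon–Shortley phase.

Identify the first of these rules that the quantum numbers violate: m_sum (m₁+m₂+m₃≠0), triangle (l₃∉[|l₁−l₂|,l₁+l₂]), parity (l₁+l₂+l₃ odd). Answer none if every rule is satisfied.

parity

Σmᵢ = 0  ✓
l₃∈[|l₁−l₂|,l₁+l₂]=[2,4], have l₃=3  ✓
Σlᵢ = 7 ⇒ odd  ✗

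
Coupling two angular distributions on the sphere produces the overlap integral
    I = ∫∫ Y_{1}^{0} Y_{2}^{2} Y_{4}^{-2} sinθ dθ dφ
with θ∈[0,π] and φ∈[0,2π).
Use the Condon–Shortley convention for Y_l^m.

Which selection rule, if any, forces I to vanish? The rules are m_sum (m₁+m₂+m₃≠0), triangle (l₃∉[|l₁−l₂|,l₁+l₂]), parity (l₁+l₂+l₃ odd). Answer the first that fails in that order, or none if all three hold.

azimuthal sum: 0 + 2 − 2 = 0  ✓
1 ≤ 4 ≤ 3 (triangle on l)  ✗
L = 1 + 2 + 4 = 7 (odd)

triangle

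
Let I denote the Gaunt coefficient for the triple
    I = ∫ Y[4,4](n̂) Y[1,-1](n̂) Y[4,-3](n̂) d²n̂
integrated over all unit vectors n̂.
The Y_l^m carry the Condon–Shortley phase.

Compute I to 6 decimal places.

l₁+l₂+l₃=9 is odd: 3j(l;000)=0 ⇒ I=0

0.000000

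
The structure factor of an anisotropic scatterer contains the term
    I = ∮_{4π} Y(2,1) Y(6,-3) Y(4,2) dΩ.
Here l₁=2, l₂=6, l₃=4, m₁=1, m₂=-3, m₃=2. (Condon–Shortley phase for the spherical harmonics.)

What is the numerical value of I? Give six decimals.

-0.252474

m-sum 0 ✓  L=12 even ✓  4≤4≤8 ✓
Π(2lᵢ+1) = 5×13×9 = 585
triangle coeff Δ(2,6,4) = 1/6435
Σ_t [2,2]: t=2:+1/2304 = 1/2304
(3j)²=5/143 [(2 6 4; 0 0 0)], sign=+1
Σ_t [1,1]: t=1:−1/8640 = -1/8640
(3j)²=28/715 [(2 6 4; 1 -3 2)], sign=-1
⇒ 4πI² = 1260/1573
I = (-1)√(1260/1573/(4π)) = -0.25247360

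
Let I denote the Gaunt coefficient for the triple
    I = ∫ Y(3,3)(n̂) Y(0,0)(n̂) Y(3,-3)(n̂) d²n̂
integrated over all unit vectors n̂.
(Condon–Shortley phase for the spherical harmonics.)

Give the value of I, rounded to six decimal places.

-0.282095

m-sum 0 ✓  L=6 even ✓  3≤3≤3 ✓
Π(2lᵢ+1) = 7×1×7 = 49
triangle coeff Δ(3,0,3) = 1/7
Σ_t [0,0]: t=0:+1/36 = 1/36
(3j)²=1/7 [(3 0 3; 0 0 0)], sign=-1
Σ_t [0,0]: t=0:+1/720 = 1/720
(3j)²=1/7 [(3 0 3; 3 0 -3)], sign=+1
⇒ 4πI² = 1/1
I = (-1)√(1/1/(4π)) = -0.28209479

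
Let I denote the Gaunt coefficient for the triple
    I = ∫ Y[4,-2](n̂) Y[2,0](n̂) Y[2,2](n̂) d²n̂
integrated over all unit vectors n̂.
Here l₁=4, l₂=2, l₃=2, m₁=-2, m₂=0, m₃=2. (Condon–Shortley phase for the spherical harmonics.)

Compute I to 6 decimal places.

0.156078

m-sum 0 ✓  L=8 even ✓  2≤2≤6 ✓
Π(2lᵢ+1) = 9×5×5 = 225
triangle coeff Δ(4,2,2) = 1/630
Σ_t [2,2]: t=2:+1/16 = 1/16
(3j)²=2/35 [(4 2 2; 0 0 0)], sign=+1
Σ_t [2,2]: t=2:+1/96 = 1/96
(3j)²=1/42 [(4 2 2; -2 0 2)], sign=+1
⇒ 4πI² = 15/49
I = (+1)√(15/49/(4π)) = 0.15607835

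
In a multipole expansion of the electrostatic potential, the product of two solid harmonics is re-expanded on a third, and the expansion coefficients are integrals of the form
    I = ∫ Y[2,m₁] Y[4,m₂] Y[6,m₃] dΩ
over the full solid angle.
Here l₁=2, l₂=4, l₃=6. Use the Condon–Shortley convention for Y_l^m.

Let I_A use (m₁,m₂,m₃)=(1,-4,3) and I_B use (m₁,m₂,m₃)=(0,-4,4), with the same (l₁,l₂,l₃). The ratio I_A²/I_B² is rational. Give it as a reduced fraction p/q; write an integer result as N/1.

Same 2,4,6: normalisation and zero-m 3j drop out of the ratio.
A: Δ: 0! 4! 8! / 13! → 1/6435; sum: t=0:+1/241920 = 1/241920; 3j²(2 4 6; 1 -4 3) = Δ·Π!·Σ² = 1/715  (sign -1)
B: Δ: 0! 4! 8! / 13! → 1/6435; sum: t=0:+1/161280 = 1/161280; 3j²(2 4 6; 0 -4 4) = Δ·Π!·Σ² = 1/143  (sign +1)
I_A²/I_B² = (1/715)/(1/143) = 1/5

1/5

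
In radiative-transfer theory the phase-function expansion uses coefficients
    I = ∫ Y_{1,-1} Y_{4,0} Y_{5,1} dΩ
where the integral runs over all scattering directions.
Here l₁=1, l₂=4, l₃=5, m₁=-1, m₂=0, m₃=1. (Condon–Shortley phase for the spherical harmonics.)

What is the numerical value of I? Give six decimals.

Rules hold: Σm=0, L=10 even, 3≤5≤5.
N = 3·9·11 = 297
Δ = 0!·2!·8!/11! = 1/495
Racah Σ t=0..0: t=0:+1/576 = 1/576
⇒ 3j(1 4 5; 0 0 0)² = 5/99, sgn -1
Racah Σ t=0..0: t=0:+1/1152 = 1/1152
⇒ 3j(1 4 5; -1 0 1)² = 1/33, sgn +1
4πI² = N·(3j₀)²·(3jₘ)² = 5/11
I = -1·√(0.454545/4π) = -0.19018827

-0.190188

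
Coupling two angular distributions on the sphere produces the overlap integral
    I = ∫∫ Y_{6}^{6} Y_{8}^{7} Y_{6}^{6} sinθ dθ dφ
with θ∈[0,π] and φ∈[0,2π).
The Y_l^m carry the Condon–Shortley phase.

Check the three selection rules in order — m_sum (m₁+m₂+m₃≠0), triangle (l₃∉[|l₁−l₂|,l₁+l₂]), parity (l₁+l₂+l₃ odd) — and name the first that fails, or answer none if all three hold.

m_sum

azimuthal sum: 6 + 7 + 6 = 19  ✗
2 ≤ 6 ≤ 14 (triangle on l)
L = 6 + 8 + 6 = 20 (even)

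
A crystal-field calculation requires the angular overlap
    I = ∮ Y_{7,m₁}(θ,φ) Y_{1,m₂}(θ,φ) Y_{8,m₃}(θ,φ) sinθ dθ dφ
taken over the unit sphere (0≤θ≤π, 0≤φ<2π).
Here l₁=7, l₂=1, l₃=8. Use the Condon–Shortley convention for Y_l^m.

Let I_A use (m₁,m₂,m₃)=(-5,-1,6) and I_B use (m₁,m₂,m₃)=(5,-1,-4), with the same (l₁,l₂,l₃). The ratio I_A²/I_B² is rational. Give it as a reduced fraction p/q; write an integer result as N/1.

91/6

l's match ⇒ only the (l;m) 3-j factors differ between A and B.
A: triangle coeff Δ(7,1,8) = 1/2040; Σ_t [0,0]: t=0:+1/1916006400 = 1/1916006400; (3j)²=91/2040 [(7 1 8; -5 -1 6)], sign=+1
B: triangle coeff Δ(7,1,8) = 1/2040; Σ_t [0,0]: t=0:+1/1916006400 = 1/1916006400; (3j)²=1/340 [(7 1 8; 5 -1 -4)], sign=+1
I_A²/I_B² = (91/2040)/(1/340) = 91/6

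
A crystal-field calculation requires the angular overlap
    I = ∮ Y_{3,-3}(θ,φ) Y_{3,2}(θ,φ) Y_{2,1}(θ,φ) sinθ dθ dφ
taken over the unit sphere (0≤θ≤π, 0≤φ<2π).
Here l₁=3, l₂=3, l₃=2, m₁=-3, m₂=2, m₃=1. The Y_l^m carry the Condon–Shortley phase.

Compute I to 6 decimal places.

-0.210261

Rules hold: Σm=0, L=8 even, 0≤2≤6.
N = 7·7·5 = 245
Δ = 4!·2!·2!/9! = 1/3780
Racah Σ t=1..3: t=1:−1/24 t=2:+1/4 t=3:−1/24 = 1/6
⇒ 3j(3 3 2; 0 0 0)² = 4/105, sgn +1
Racah Σ t=4..4: t=4:+1/48 = 1/48
⇒ 3j(3 3 2; -3 2 1)² = 5/84, sgn -1
4πI² = N·(3j₀)²·(3jₘ)² = 5/9
I = -1·√(0.555556/4π) = -0.21026104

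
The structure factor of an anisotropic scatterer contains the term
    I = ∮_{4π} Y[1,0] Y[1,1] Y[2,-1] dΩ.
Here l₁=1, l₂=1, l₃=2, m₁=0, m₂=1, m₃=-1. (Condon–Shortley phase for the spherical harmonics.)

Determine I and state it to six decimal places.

m-sum 0 ✓  L=4 even ✓  0≤2≤2 ✓
Π(2lᵢ+1) = 3×3×5 = 45
triangle coeff Δ(1,1,2) = 1/30
Σ_t [0,0]: t=0:+1/1 = 1/1
(3j)²=2/15 [(1 1 2; 0 0 0)], sign=+1
Σ_t [0,0]: t=0:+1/2 = 1/2
(3j)²=1/10 [(1 1 2; 0 1 -1)], sign=-1
⇒ 4πI² = 3/5
I = (-1)√(3/5/(4π)) = -0.21850969

-0.218510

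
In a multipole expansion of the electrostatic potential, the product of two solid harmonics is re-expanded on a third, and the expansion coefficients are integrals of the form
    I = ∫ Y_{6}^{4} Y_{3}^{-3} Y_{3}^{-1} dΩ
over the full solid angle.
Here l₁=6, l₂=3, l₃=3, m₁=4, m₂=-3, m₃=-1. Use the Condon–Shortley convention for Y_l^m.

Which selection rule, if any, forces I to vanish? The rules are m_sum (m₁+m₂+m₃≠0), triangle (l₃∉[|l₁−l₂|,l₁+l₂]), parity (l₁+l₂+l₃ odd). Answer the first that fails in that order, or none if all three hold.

m₁+m₂+m₃ = 4 − 3 − 1 = 0  ✓
triangle: |6−3|=3 ≤ l₃=3 ≤ 6+3=9  ✓
parity: l₁+l₂+l₃ = 12 is even  ✓

none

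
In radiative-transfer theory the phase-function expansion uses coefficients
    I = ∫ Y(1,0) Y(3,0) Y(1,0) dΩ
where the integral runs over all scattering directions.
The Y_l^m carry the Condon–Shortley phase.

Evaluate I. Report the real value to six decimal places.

triangle: need 2≤l₃≤4, have 1; I=0

0.000000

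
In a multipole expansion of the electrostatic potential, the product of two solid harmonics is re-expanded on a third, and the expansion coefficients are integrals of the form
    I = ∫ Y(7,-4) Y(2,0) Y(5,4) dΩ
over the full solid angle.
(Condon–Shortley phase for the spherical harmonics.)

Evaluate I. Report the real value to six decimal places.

Rules hold: Σm=0, L=14 even, 5≤5≤9.
N = 15·5·11 = 825
Δ = 4!·10!·0!/15! = 1/15015
Racah Σ t=2..2: t=2:+1/57600 = 1/57600
⇒ 3j(7 2 5; 0 0 0)² = 21/715, sgn -1
Racah Σ t=2..2: t=2:+1/1451520 = 1/1451520
⇒ 3j(7 2 5; -4 0 4)² = 1/91, sgn -1
4πI² = N·(3j₀)²·(3jₘ)² = 45/169
I = +1·√(0.266272/4π) = 0.14556534

0.145565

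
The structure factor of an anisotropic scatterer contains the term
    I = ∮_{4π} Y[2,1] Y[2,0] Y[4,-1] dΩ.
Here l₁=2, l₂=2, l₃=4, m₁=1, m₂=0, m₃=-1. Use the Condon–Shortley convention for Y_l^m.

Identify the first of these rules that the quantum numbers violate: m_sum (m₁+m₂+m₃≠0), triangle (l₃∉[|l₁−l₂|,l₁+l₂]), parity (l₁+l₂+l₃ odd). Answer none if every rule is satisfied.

Σmᵢ = 0  ✓
l₃∈[|l₁−l₂|,l₁+l₂]=[0,4], have l₃=4  ✓
Σlᵢ = 8 ⇒ even  ✓

none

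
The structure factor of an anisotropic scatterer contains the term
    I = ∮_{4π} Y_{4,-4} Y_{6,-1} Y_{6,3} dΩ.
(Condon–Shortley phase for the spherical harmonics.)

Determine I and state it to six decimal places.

0.000000

-4 − 1 + 3 = -2 ≠ 0: azimuthal integral kills it; I = 0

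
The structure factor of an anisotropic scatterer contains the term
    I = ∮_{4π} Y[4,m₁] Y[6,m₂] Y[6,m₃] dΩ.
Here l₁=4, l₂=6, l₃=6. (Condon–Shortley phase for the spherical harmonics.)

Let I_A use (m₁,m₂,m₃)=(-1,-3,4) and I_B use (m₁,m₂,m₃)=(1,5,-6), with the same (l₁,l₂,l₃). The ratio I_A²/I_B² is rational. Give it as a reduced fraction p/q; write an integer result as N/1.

98/605

Same 4,6,6: normalisation and zero-m 3j drop out of the ratio.
A: Δ: 4! 4! 8! / 17! → 1/15315300; sum: t=1:−1/207360 t=2:+1/120960 t=3:−1/967680 = 1/414720; 3j²(4 6 6; -1 -3 4) = Δ·Π!·Σ² = 21/4862  (sign +1)
B: Δ: 4! 4! 8! / 17! → 1/15315300; sum: t=3:−1/5806080 = -1/5806080; 3j²(4 6 6; 1 5 -6) = Δ·Π!·Σ² = 165/6188  (sign -1)
I_A²/I_B² = (21/4862)/(165/6188) = 98/605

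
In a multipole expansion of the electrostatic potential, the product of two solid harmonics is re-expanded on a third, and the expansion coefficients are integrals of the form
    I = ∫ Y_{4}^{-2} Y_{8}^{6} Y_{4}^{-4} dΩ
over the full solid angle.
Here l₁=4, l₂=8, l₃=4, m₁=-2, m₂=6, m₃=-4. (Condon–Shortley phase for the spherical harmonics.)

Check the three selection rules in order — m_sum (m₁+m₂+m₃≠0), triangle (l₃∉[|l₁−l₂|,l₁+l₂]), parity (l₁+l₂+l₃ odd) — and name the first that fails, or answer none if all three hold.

azimuthal sum: -2 + 6 − 4 = 0  ✓
4 ≤ 4 ≤ 12 (triangle on l)  ✓
L = 4 + 8 + 4 = 16 (even)  ✓

none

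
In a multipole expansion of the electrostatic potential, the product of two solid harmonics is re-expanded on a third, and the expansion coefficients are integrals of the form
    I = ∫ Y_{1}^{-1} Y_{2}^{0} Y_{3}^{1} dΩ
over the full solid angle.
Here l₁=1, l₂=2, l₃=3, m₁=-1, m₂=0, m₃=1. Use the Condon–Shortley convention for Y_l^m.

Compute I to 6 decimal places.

-0.202301

m-sum 0 ✓  L=6 even ✓  1≤3≤3 ✓
Π(2lᵢ+1) = 3×5×7 = 105
triangle coeff Δ(1,2,3) = 1/105
Σ_t [0,0]: t=0:+1/4 = 1/4
(3j)²=3/35 [(1 2 3; 0 0 0)], sign=-1
Σ_t [0,0]: t=0:+1/8 = 1/8
(3j)²=2/35 [(1 2 3; -1 0 1)], sign=+1
⇒ 4πI² = 18/35
I = (-1)√(18/35/(4π)) = -0.20230066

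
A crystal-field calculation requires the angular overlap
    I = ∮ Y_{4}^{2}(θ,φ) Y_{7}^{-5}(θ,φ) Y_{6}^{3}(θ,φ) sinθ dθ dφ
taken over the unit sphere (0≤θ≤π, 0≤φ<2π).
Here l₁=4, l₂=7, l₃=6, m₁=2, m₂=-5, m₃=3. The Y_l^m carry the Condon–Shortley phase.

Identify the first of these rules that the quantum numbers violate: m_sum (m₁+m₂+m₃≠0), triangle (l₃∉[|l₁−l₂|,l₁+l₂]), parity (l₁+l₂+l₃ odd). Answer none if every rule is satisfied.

parity

azimuthal sum: 2 − 5 + 3 = 0  ✓
3 ≤ 6 ≤ 11 (triangle on l)  ✓
L = 4 + 7 + 6 = 17 (odd)  ✗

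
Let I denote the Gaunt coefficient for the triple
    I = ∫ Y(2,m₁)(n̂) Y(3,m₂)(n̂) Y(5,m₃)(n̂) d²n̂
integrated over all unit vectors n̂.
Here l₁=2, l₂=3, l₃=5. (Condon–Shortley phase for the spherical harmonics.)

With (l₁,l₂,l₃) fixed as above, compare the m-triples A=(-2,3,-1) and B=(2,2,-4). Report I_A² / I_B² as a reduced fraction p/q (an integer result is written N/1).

1/126

Same 2,3,5: normalisation and zero-m 3j drop out of the ratio.
A: Δ: 0! 4! 6! / 11! → 1/2310; sum: t=0:+1/17280 = 1/17280; 3j²(2 3 5; -2 3 -1) = Δ·Π!·Σ² = 1/2310  (sign +1)
B: Δ: 0! 4! 6! / 11! → 1/2310; sum: t=0:+1/2880 = 1/2880; 3j²(2 3 5; 2 2 -4) = Δ·Π!·Σ² = 3/55  (sign -1)
I_A²/I_B² = (1/2310)/(3/55) = 1/126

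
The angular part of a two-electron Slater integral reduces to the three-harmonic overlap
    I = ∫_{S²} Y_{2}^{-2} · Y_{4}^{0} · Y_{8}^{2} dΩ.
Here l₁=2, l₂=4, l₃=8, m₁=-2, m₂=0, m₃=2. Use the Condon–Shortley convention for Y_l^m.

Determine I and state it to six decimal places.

triangle: need 2≤l₃≤6, have 8; I=0

0.000000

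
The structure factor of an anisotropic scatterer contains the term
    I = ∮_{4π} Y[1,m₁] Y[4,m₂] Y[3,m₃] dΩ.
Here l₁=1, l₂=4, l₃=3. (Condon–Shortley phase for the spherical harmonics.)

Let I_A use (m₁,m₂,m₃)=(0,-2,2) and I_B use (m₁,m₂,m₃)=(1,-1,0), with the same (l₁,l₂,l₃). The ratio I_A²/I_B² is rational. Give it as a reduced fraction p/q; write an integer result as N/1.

6/5

Shared (l₁,l₂,l₃)=(1,4,3): N and (l;000)² cancel in I_A²/I_B².
A: Δ = 2!·0!·6!/9! = 1/252; Racah Σ t=1..1: t=1:−1/120 = -1/120; ⇒ 3j(1 4 3; 0 -2 2)² = 1/21, sgn +1
B: Δ = 2!·0!·6!/9! = 1/252; Racah Σ t=0..0: t=0:+1/72 = 1/72; ⇒ 3j(1 4 3; 1 -1 0)² = 5/126, sgn -1
I_A²/I_B² = (1/21)/(5/126) = 6/5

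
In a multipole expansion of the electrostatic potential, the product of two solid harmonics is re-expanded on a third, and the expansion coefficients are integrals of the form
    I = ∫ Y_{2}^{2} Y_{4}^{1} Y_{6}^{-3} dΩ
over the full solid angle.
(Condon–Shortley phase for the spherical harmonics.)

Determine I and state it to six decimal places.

-0.178526

Checks pass: Σm=0; 12 even; l₃=6∈[2,6].
(2·2+1)(2·4+1)(2·6+1) = 585
Δ: 0! 4! 8! / 13! → 1/6435
sum: t=0:+1/2304 = 1/2304
3j²(2 4 6; 0 0 0) = Δ·Π!·Σ² = 5/143  (sign +1)
sum: t=0:+1/17280 = 1/17280
3j²(2 4 6; 2 1 -3) = Δ·Π!·Σ² = 14/715  (sign -1)
combine: 4πI² = 585·5/143·14/715 = 630/1573
take √, sign -1: I = -0.17852580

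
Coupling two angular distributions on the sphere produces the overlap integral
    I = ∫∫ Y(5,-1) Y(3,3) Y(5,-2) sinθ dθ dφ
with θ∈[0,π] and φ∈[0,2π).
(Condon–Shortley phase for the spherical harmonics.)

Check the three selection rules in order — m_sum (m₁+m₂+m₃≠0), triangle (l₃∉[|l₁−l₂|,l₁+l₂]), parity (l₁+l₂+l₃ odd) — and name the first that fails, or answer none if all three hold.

parity

m₁+m₂+m₃ = -1 + 3 − 2 = 0  ✓
triangle: |5−3|=2 ≤ l₃=5 ≤ 5+3=8  ✓
parity: l₁+l₂+l₃ = 13 is odd  ✗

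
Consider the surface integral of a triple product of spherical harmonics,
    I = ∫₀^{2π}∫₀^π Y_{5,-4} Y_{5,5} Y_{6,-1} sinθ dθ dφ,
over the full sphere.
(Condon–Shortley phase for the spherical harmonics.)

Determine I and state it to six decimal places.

Checks pass: Σm=0; 16 even; l₃=6∈[0,10].
(2·5+1)(2·5+1)(2·6+1) = 1573
Δ: 4! 6! 6! / 17! → 1/28588560
sum: t=0:+1/345600 t=1:−1/13824 t=2:+1/5184 t=3:−1/13824 t=4:+1/345600 = 7/129600
3j²(5 5 6; 0 0 0) = Δ·Π!·Σ² = 80/7293  (sign +1)
sum: t=4:+1/2073600 = 1/2073600
3j²(5 5 6; -4 5 -1) = Δ·Π!·Σ² = 63/9724  (sign -1)
combine: 4πI² = 1573·80/7293·63/9724 = 420/3757
take √, sign -1: I = -0.09431898

-0.094319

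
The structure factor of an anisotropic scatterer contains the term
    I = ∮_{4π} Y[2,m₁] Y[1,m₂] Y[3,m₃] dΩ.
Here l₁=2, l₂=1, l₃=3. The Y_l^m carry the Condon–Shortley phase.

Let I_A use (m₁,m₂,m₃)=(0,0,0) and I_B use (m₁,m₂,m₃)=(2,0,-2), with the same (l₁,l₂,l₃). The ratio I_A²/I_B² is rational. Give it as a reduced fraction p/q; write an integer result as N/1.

9/5

l's match ⇒ only the (l;m) 3-j factors differ between A and B.
A: triangle coeff Δ(2,1,3) = 1/105; Σ_t [0,0]: t=0:+1/4 = 1/4; (3j)²=3/35 [(2 1 3; 0 0 0)], sign=-1
B: triangle coeff Δ(2,1,3) = 1/105; Σ_t [0,0]: t=0:+1/24 = 1/24; (3j)²=1/21 [(2 1 3; 2 0 -2)], sign=-1
I_A²/I_B² = (3/35)/(1/21) = 9/5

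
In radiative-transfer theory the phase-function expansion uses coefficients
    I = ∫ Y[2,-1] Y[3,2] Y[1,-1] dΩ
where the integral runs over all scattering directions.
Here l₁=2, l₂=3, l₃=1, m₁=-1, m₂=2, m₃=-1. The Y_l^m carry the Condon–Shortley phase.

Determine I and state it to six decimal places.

m-sum 0 ✓  L=6 even ✓  1≤1≤5 ✓
Π(2lᵢ+1) = 5×7×3 = 105
triangle coeff Δ(2,3,1) = 1/105
Σ_t [2,2]: t=2:+1/4 = 1/4
(3j)²=3/35 [(2 3 1; 0 0 0)], sign=-1
Σ_t [3,3]: t=3:−1/12 = -1/12
(3j)²=2/21 [(2 3 1; -1 2 -1)], sign=-1
⇒ 4πI² = 6/7
I = (+1)√(6/7/(4π)) = 0.26116903

0.261169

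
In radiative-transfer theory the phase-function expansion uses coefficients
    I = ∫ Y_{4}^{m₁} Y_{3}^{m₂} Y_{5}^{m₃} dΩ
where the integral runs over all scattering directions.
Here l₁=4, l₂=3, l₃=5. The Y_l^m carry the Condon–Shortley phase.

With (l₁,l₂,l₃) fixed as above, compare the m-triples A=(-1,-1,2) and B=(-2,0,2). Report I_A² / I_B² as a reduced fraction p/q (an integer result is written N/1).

l's match ⇒ only the (l;m) 3-j factors differ between A and B.
A: triangle coeff Δ(4,3,5) = 1/180180; Σ_t [0,2]: t=0:+1/960 t=1:−1/288 t=2:+1/1728 = -1/540; (3j)²=128/6435 [(4 3 5; -1 -1 2)], sign=+1
B: triangle coeff Δ(4,3,5) = 1/180180; Σ_t [0,2]: t=0:+1/8640 t=1:−1/480 t=2:+1/576 = -1/4320; (3j)²=1/2145 [(4 3 5; -2 0 2)], sign=+1
I_A²/I_B² = (128/6435)/(1/2145) = 128/3

128/3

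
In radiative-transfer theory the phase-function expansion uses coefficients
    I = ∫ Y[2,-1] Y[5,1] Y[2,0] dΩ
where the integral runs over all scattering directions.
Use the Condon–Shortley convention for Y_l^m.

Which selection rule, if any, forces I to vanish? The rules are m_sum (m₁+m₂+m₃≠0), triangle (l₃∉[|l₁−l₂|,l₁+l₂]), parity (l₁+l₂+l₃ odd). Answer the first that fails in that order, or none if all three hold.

m₁+m₂+m₃ = -1 + 1 + 0 = 0  ✓
triangle: |2−5|=3 ≤ l₃=2 ≤ 2+5=7  ✗
parity: l₁+l₂+l₃ = 9 is odd

triangle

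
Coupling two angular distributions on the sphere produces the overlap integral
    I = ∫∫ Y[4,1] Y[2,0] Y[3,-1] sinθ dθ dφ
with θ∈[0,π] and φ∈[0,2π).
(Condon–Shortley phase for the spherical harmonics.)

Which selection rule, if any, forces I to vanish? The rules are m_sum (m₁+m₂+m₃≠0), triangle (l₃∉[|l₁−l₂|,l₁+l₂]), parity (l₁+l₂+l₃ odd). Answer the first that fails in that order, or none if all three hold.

azimuthal sum: 1 + 0 − 1 = 0  ✓
2 ≤ 3 ≤ 6 (triangle on l)  ✓
L = 4 + 2 + 3 = 9 (odd)  ✗

parity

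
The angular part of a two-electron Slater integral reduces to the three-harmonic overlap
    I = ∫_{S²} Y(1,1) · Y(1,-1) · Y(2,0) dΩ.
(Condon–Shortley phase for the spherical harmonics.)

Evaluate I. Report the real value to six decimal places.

m-sum 0 ✓  L=4 even ✓  0≤2≤2 ✓
Π(2lᵢ+1) = 3×3×5 = 45
triangle coeff Δ(1,1,2) = 1/30
Σ_t [0,0]: t=0:+1/1 = 1/1
(3j)²=2/15 [(1 1 2; 0 0 0)], sign=+1
Σ_t [0,0]: t=0:+1/4 = 1/4
(3j)²=1/30 [(1 1 2; 1 -1 0)], sign=+1
⇒ 4πI² = 1/5
I = (+1)√(1/5/(4π)) = 0.12615663

0.126157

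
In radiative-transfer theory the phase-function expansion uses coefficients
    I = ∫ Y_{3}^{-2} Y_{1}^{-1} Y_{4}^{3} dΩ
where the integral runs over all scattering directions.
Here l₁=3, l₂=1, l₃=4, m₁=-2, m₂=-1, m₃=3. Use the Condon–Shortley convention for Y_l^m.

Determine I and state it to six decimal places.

-0.282095

Checks pass: Σm=0; 8 even; l₃=4∈[2,4].
(2·3+1)(2·1+1)(2·4+1) = 189
Δ: 0! 6! 2! / 9! → 1/252
sum: t=0:+1/36 = 1/36
3j²(3 1 4; 0 0 0) = Δ·Π!·Σ² = 4/63  (sign +1)
sum: t=0:+1/240 = 1/240
3j²(3 1 4; -2 -1 3) = Δ·Π!·Σ² = 1/12  (sign -1)
combine: 4πI² = 189·4/63·1/12 = 1/1
take √, sign -1: I = -0.28209479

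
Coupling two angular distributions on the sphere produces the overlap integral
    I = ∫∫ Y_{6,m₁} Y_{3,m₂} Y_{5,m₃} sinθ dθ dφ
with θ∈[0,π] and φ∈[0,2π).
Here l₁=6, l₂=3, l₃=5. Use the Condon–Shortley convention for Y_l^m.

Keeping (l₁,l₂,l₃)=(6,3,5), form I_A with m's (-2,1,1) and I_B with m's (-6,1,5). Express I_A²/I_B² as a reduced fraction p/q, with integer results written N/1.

14/33

l's match ⇒ only the (l;m) 3-j factors differ between A and B.
A: triangle coeff Δ(6,3,5) = 1/675675; Σ_t [2,4]: t=2:+1/11520 t=3:−1/4320 t=4:+1/27648 = -1/9216; (3j)²=2/143 [(6 3 5; -2 1 1)], sign=-1
B: triangle coeff Δ(6,3,5) = 1/675675; Σ_t [4,4]: t=4:+1/1935360 = 1/1935360; (3j)²=3/91 [(6 3 5; -6 1 5)], sign=+1
I_A²/I_B² = (2/143)/(3/91) = 14/33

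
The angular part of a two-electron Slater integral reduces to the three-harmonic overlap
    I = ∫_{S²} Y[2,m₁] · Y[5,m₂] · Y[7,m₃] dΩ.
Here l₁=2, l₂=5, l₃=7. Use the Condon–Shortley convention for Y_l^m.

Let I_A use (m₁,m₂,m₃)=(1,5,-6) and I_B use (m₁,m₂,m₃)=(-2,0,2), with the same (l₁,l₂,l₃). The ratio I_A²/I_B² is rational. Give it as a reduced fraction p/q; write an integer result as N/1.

Same 2,5,7: normalisation and zero-m 3j drop out of the ratio.
A: Δ: 0! 4! 10! / 15! → 1/15015; sum: t=0:+1/21772800 = 1/21772800; 3j²(2 5 7; 1 5 -6) = Δ·Π!·Σ² = 2/105  (sign -1)
B: Δ: 0! 4! 10! / 15! → 1/15015; sum: t=0:+1/345600 = 1/345600; 3j²(2 5 7; -2 0 2) = Δ·Π!·Σ² = 6/715  (sign -1)
I_A²/I_B² = (2/105)/(6/715) = 143/63

143/63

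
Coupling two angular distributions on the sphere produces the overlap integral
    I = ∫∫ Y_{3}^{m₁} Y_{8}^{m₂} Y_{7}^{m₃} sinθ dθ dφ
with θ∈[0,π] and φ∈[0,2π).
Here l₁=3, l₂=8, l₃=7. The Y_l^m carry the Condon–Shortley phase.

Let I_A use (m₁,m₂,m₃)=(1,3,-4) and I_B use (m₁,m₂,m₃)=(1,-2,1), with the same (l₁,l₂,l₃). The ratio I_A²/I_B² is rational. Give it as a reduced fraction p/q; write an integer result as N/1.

4489/2738

l's match ⇒ only the (l;m) 3-j factors differ between A and B.
A: triangle coeff Δ(3,8,7) = 1/5290740; Σ_t [0,2]: t=0:+1/1916006400 t=1:−1/43545600 t=2:+1/17418240 = 67/1916006400; (3j)²=4489/352716 [(3 8 7; 1 3 -4)], sign=-1
B: triangle coeff Δ(3,8,7) = 1/5290740; Σ_t [0,2]: t=0:+1/24883200 t=1:−1/3628800 t=2:+1/7741440 = -37/348364800; (3j)²=1369/176358 [(3 8 7; 1 -2 1)], sign=-1
I_A²/I_B² = (4489/352716)/(1369/176358) = 4489/2738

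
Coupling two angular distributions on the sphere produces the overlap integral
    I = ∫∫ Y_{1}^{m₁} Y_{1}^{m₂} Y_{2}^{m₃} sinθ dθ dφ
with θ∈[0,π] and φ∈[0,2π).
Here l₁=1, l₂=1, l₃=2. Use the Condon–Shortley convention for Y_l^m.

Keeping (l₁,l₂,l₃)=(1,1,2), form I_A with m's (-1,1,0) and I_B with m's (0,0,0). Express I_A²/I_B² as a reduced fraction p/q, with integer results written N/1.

1/4

l's match ⇒ only the (l;m) 3-j factors differ between A and B.
A: triangle coeff Δ(1,1,2) = 1/30; Σ_t [0,0]: t=0:+1/4 = 1/4; (3j)²=1/30 [(1 1 2; -1 1 0)], sign=+1
B: triangle coeff Δ(1,1,2) = 1/30; Σ_t [0,0]: t=0:+1/1 = 1/1; (3j)²=2/15 [(1 1 2; 0 0 0)], sign=+1
I_A²/I_B² = (1/30)/(2/15) = 1/4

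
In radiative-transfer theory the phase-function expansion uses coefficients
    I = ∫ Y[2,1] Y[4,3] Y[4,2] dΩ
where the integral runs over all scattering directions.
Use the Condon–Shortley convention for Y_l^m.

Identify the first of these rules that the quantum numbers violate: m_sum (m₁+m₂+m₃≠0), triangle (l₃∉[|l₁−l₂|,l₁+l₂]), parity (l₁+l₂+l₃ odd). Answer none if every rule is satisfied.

azimuthal sum: 1 + 3 + 2 = 6  ✗
2 ≤ 4 ≤ 6 (triangle on l)
L = 2 + 4 + 4 = 10 (even)

m_sum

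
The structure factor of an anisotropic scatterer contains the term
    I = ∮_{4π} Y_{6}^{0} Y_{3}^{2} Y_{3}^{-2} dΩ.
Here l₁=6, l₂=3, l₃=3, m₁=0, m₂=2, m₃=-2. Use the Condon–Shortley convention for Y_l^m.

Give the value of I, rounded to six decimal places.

0.071126

Rules hold: Σm=0, L=12 even, 3≤3≤9.
N = 13·7·7 = 637
Δ = 6!·6!·0!/13! = 1/12012
Racah Σ t=3..3: t=3:−1/1296 = -1/1296
⇒ 3j(6 3 3; 0 0 0)² = 100/3003, sgn +1
Racah Σ t=5..5: t=5:−1/14400 = -1/14400
⇒ 3j(6 3 3; 0 2 -2)² = 3/1001, sgn +1
4πI² = N·(3j₀)²·(3jₘ)² = 100/1573
I = +1·√(0.0635728/4π) = 0.07112638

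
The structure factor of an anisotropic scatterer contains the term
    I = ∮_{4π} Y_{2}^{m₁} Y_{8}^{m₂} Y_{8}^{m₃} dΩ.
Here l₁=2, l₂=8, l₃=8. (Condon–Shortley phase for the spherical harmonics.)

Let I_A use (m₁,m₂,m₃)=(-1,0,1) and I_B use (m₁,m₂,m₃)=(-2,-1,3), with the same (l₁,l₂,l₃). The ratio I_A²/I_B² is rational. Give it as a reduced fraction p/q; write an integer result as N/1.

6/385

Shared (l₁,l₂,l₃)=(2,8,8): N and (l;000)² cancel in I_A²/I_B².
A: Δ = 2!·2!·14!/19! = 1/348840; Racah Σ t=1..2: t=1:−1/50803200 t=2:+1/58060800 = -1/406425600; ⇒ 3j(2 8 8; -1 0 1)² = 1/3230, sgn +1
B: Δ = 2!·2!·14!/19! = 1/348840; Racah Σ t=2..2: t=2:+1/174182400 = 1/174182400; ⇒ 3j(2 8 8; -2 -1 3)² = 77/3876, sgn -1
I_A²/I_B² = (1/3230)/(77/3876) = 6/385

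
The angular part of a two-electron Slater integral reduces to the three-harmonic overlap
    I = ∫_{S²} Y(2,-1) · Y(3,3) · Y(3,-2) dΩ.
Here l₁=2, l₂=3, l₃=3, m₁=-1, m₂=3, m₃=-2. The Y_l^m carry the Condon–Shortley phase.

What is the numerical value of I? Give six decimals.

-0.210261

m-sum 0 ✓  L=8 even ✓  1≤3≤5 ✓
Π(2lᵢ+1) = 5×7×7 = 245
triangle coeff Δ(2,3,3) = 1/3780
Σ_t [0,2]: t=0:+1/24 t=1:−1/4 t=2:+1/24 = -1/6
(3j)²=4/105 [(2 3 3; 0 0 0)], sign=+1
Σ_t [2,2]: t=2:+1/48 = 1/48
(3j)²=5/84 [(2 3 3; -1 3 -2)], sign=-1
⇒ 4πI² = 5/9
I = (-1)√(5/9/(4π)) = -0.21026104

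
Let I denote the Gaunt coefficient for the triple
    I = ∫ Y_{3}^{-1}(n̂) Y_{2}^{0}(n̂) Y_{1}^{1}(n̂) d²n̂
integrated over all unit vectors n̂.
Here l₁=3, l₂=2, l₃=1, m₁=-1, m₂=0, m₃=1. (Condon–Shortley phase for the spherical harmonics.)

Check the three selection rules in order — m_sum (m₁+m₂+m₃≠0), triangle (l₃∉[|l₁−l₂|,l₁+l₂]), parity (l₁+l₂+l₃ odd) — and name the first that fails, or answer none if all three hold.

none

azimuthal sum: -1 + 0 + 1 = 0  ✓
1 ≤ 1 ≤ 5 (triangle on l)  ✓
L = 3 + 2 + 1 = 6 (even)  ✓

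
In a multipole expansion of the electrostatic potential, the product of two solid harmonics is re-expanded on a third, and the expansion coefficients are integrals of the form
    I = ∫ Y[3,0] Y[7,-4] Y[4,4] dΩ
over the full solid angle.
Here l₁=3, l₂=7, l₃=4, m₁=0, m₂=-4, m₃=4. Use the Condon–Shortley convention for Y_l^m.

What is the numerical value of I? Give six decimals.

m-sum 0 ✓  L=14 even ✓  4≤4≤10 ✓
Π(2lᵢ+1) = 7×15×9 = 945
triangle coeff Δ(3,7,4) = 1/45045
Σ_t [3,3]: t=3:−1/20736 = -1/20736
(3j)²=35/1287 [(3 7 4; 0 0 0)], sign=-1
Σ_t [3,3]: t=3:−1/1451520 = -1/1451520
(3j)²=1/273 [(3 7 4; 0 -4 4)], sign=-1
⇒ 4πI² = 175/1859
I = (+1)√(175/1859/(4π)) = 0.08655146

0.086551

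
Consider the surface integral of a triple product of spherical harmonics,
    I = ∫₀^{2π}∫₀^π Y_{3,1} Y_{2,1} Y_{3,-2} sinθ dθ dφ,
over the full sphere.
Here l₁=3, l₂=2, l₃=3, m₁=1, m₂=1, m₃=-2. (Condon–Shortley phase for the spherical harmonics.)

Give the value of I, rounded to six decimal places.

0.162868

Rules hold: Σm=0, L=8 even, 1≤3≤5.
N = 7·5·7 = 245
Δ = 2!·4!·2!/9! = 1/3780
Racah Σ t=0..2: t=0:+1/24 t=1:−1/4 t=2:+1/24 = -1/6
⇒ 3j(3 2 3; 0 0 0)² = 4/105, sgn +1
Racah Σ t=1..2: t=1:−1/12 t=2:+1/48 = -1/16
⇒ 3j(3 2 3; 1 1 -2)² = 1/28, sgn +1
4πI² = N·(3j₀)²·(3jₘ)² = 1/3
I = +1·√(0.333333/4π) = 0.16286750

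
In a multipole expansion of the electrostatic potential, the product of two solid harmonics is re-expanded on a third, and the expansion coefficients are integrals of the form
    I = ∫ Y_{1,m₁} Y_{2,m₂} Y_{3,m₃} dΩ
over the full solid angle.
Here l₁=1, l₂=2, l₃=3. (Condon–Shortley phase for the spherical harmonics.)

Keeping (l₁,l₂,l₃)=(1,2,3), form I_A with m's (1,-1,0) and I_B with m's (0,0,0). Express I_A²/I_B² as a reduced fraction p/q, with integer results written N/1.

1/3

Shared (l₁,l₂,l₃)=(1,2,3): N and (l;000)² cancel in I_A²/I_B².
A: Δ = 0!·2!·4!/7! = 1/105; Racah Σ t=0..0: t=0:+1/12 = 1/12; ⇒ 3j(1 2 3; 1 -1 0)² = 1/35, sgn -1
B: Δ = 0!·2!·4!/7! = 1/105; Racah Σ t=0..0: t=0:+1/4 = 1/4; ⇒ 3j(1 2 3; 0 0 0)² = 3/35, sgn -1
I_A²/I_B² = (1/35)/(3/35) = 1/3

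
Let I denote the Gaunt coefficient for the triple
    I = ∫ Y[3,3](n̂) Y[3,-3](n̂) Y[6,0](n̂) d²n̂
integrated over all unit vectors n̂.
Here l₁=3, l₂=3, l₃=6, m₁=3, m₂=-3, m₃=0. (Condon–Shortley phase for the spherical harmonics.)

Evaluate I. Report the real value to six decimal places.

Checks pass: Σm=0; 12 even; l₃=6∈[0,6].
(2·3+1)(2·3+1)(2·6+1) = 637
Δ: 0! 6! 6! / 13! → 1/12012
sum: t=0:+1/1296 = 1/1296
3j²(3 3 6; 0 0 0) = Δ·Π!·Σ² = 100/3003  (sign +1)
sum: t=0:+1/518400 = 1/518400
3j²(3 3 6; 3 -3 0) = Δ·Π!·Σ² = 1/12012  (sign +1)
combine: 4πI² = 637·100/3003·1/12012 = 25/14157
take √, sign +1: I = 0.01185440

0.011854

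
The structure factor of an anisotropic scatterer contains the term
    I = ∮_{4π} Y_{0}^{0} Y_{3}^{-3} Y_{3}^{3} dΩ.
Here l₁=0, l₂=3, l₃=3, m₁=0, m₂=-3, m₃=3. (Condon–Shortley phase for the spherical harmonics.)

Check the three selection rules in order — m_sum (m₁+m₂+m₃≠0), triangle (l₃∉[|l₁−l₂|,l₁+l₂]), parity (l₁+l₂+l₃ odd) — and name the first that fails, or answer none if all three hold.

none

Σmᵢ = 0  ✓
l₃∈[|l₁−l₂|,l₁+l₂]=[3,3], have l₃=3  ✓
Σlᵢ = 6 ⇒ even  ✓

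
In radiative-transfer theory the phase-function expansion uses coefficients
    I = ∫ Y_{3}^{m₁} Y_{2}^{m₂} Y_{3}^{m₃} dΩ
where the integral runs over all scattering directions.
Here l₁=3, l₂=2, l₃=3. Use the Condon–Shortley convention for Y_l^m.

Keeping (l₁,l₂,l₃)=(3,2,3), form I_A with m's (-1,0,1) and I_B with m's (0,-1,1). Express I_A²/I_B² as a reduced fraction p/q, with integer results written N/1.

Shared (l₁,l₂,l₃)=(3,2,3): N and (l;000)² cancel in I_A²/I_B².
A: Δ = 2!·4!·2!/9! = 1/3780; Racah Σ t=0..2: t=0:+1/96 t=1:−1/6 t=2:+1/16 = -3/32; ⇒ 3j(3 2 3; -1 0 1)² = 3/140, sgn -1
B: Δ = 2!·4!·2!/9! = 1/3780; Racah Σ t=0..1: t=0:+1/12 t=1:−1/8 = -1/24; ⇒ 3j(3 2 3; 0 -1 1)² = 1/210, sgn -1
I_A²/I_B² = (3/140)/(1/210) = 9/2

9/2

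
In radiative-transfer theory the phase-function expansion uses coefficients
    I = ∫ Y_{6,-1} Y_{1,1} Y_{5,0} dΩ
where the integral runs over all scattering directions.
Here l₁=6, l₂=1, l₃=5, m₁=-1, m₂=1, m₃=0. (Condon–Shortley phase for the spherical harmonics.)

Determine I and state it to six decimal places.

-0.187239

m-sum 0 ✓  L=12 even ✓  5≤5≤7 ✓
Π(2lᵢ+1) = 13×3×11 = 429
triangle coeff Δ(6,1,5) = 1/858
Σ_t [1,1]: t=1:−1/14400 = -1/14400
(3j)²=6/143 [(6 1 5; 0 0 0)], sign=+1
Σ_t [2,2]: t=2:+1/28800 = 1/28800
(3j)²=7/286 [(6 1 5; -1 1 0)], sign=-1
⇒ 4πI² = 63/143
I = (-1)√(63/143/(4π)) = -0.18723944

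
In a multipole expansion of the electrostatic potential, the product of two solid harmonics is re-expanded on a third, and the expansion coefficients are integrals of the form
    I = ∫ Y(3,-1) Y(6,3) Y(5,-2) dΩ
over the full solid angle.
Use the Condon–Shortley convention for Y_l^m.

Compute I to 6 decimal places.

Rules hold: Σm=0, L=14 even, 3≤5≤9.
N = 7·13·11 = 1001
Δ = 4!·2!·8!/15! = 1/675675
Racah Σ t=1..3: t=1:−1/8640 t=2:+1/2304 t=3:−1/8640 = 7/34560
⇒ 3j(3 6 5; 0 0 0)² = 7/429, sgn -1
Racah Σ t=2..4: t=2:+1/40320 t=3:−1/8640 t=4:+1/34560 = -1/16128
⇒ 3j(3 6 5; -1 3 -2)² = 18/1001, sgn +1
4πI² = N·(3j₀)²·(3jₘ)² = 42/143
I = -1·√(0.293706/4π) = -0.15288036

-0.152880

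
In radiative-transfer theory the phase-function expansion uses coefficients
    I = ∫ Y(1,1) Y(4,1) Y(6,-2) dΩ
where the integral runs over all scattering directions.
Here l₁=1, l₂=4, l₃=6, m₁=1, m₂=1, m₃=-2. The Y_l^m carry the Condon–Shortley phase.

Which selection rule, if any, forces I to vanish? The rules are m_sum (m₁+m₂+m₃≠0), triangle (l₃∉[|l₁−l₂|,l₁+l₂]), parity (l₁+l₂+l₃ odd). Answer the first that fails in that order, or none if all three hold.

triangle

azimuthal sum: 1 + 1 − 2 = 0  ✓
3 ≤ 6 ≤ 5 (triangle on l)  ✗
L = 1 + 4 + 6 = 11 (odd)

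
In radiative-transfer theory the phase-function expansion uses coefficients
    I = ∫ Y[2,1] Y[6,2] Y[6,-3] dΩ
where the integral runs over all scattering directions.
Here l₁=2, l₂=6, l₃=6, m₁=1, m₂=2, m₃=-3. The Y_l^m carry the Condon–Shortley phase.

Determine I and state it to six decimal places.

-0.140463

Rules hold: Σm=0, L=14 even, 4≤6≤8.
N = 5·13·13 = 845
Δ = 2!·2!·10!/15! = 1/90090
Racah Σ t=0..2: t=0:+1/69120 t=1:−1/14400 t=2:+1/69120 = -7/172800
⇒ 3j(2 6 6; 0 0 0)² = 14/715, sgn -1
Racah Σ t=0..1: t=0:+1/161280 t=1:−1/60480 = -1/96768
⇒ 3j(2 6 6; 1 2 -3)² = 15/1001, sgn +1
4πI² = N·(3j₀)²·(3jₘ)² = 30/121
I = -1·√(0.247934/4π) = -0.14046335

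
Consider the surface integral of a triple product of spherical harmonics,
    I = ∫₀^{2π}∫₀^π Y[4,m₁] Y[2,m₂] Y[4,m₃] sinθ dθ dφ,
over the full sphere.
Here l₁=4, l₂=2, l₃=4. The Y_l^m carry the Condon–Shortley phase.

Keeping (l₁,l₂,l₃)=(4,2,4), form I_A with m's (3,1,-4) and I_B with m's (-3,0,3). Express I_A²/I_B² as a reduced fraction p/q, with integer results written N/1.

l's match ⇒ only the (l;m) 3-j factors differ between A and B.
A: triangle coeff Δ(4,2,4) = 1/13860; Σ_t [1,1]: t=1:−1/1440 = -1/1440; (3j)²=7/165 [(4 2 4; 3 1 -4)], sign=-1
B: triangle coeff Δ(4,2,4) = 1/13860; Σ_t [1,2]: t=1:−1/720 t=2:+1/480 = 1/1440; (3j)²=7/1980 [(4 2 4; -3 0 3)], sign=-1
I_A²/I_B² = (7/165)/(7/1980) = 12/1

12/1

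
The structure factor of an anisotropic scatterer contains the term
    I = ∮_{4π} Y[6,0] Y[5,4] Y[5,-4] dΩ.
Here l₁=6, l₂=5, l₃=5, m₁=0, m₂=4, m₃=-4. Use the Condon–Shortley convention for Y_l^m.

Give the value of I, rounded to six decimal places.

0.147273

Rules hold: Σm=0, L=16 even, 1≤5≤11.
N = 13·11·11 = 1573
Δ = 6!·6!·4!/17! = 1/28588560
Racah Σ t=1..5: t=1:−1/345600 t=2:+1/13824 t=3:−1/5184 t=4:+1/13824 t=5:−1/345600 = -7/129600
⇒ 3j(6 5 5; 0 0 0)² = 80/7293, sgn +1
Racah Σ t=5..6: t=5:−1/345600 t=6:+1/3110400 = -1/388800
⇒ 3j(6 5 5; 0 4 -4)² = 192/12155, sgn +1
4πI² = N·(3j₀)²·(3jₘ)² = 1024/3757
I = +1·√(0.272558/4π) = 0.14727345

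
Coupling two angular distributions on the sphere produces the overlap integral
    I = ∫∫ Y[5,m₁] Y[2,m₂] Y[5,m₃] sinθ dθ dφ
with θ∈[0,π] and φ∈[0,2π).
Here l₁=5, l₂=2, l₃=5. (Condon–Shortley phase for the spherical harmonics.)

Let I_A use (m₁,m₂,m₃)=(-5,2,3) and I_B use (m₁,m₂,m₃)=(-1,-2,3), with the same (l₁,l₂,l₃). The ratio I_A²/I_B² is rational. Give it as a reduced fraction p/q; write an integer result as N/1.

15/56

l's match ⇒ only the (l;m) 3-j factors differ between A and B.
A: triangle coeff Δ(5,2,5) = 1/38610; Σ_t [2,2]: t=2:+1/161280 = 1/161280; (3j)²=1/143 [(5 2 5; -5 2 3)], sign=+1
B: triangle coeff Δ(5,2,5) = 1/38610; Σ_t [0,0]: t=0:+1/5760 = 1/5760; (3j)²=56/2145 [(5 2 5; -1 -2 3)], sign=+1
I_A²/I_B² = (1/143)/(56/2145) = 15/56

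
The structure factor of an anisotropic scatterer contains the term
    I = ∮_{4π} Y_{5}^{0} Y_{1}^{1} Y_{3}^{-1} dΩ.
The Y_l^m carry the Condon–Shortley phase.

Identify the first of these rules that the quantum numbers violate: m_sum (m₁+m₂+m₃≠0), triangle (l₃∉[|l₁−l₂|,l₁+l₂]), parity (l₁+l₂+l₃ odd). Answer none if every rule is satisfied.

azimuthal sum: 0 + 1 − 1 = 0  ✓
4 ≤ 3 ≤ 6 (triangle on l)  ✗
L = 5 + 1 + 3 = 9 (odd)

triangle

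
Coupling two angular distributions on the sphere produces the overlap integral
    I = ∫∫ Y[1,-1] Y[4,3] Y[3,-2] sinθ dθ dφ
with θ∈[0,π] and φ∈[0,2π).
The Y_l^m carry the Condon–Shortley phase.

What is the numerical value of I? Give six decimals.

-0.282095

Rules hold: Σm=0, L=8 even, 3≤3≤5.
N = 3·9·7 = 189
Δ = 2!·0!·6!/9! = 1/252
Racah Σ t=1..1: t=1:−1/36 = -1/36
⇒ 3j(1 4 3; 0 0 0)² = 4/63, sgn +1
Racah Σ t=2..2: t=2:+1/240 = 1/240
⇒ 3j(1 4 3; -1 3 -2)² = 1/12, sgn -1
4πI² = N·(3j₀)²·(3jₘ)² = 1/1
I = -1·√(1/4π) = -0.28209479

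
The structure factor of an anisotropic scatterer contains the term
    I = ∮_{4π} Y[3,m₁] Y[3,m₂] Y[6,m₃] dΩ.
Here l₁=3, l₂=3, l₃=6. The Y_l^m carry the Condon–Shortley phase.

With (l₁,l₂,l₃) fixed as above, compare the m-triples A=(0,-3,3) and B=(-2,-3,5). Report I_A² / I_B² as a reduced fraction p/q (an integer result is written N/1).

2/11

l's match ⇒ only the (l;m) 3-j factors differ between A and B.
A: triangle coeff Δ(3,3,6) = 1/12012; Σ_t [0,0]: t=0:+1/25920 = 1/25920; (3j)²=1/143 [(3 3 6; 0 -3 3)], sign=-1
B: triangle coeff Δ(3,3,6) = 1/12012; Σ_t [0,0]: t=0:+1/86400 = 1/86400; (3j)²=1/26 [(3 3 6; -2 -3 5)], sign=-1
I_A²/I_B² = (1/143)/(1/26) = 2/11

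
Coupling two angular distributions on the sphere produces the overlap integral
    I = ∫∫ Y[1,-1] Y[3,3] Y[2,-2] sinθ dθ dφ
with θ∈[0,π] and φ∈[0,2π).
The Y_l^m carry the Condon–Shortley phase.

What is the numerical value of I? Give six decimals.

Checks pass: Σm=0; 6 even; l₃=2∈[2,4].
(2·1+1)(2·3+1)(2·2+1) = 105
Δ: 2! 0! 4! / 7! → 1/105
sum: t=1:−1/4 = -1/4
3j²(1 3 2; 0 0 0) = Δ·Π!·Σ² = 3/35  (sign -1)
sum: t=2:+1/48 = 1/48
3j²(1 3 2; -1 3 -2) = Δ·Π!·Σ² = 1/7  (sign +1)
combine: 4πI² = 105·3/35·1/7 = 9/7
take √, sign -1: I = -0.31986543

-0.319865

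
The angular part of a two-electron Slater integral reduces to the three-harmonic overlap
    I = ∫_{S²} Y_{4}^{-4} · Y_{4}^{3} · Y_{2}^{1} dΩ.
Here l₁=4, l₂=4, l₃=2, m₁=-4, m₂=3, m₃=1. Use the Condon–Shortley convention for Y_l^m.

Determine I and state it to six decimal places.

Checks pass: Σm=0; 10 even; l₃=2∈[0,8].
(2·4+1)(2·4+1)(2·2+1) = 405
Δ: 6! 2! 2! / 11! → 1/13860
sum: t=2:+1/192 t=3:−1/36 t=4:+1/192 = -5/288
3j²(4 4 2; 0 0 0) = Δ·Π!·Σ² = 20/693  (sign -1)
sum: t=6:+1/1440 = 1/1440
3j²(4 4 2; -4 3 1) = Δ·Π!·Σ² = 7/165  (sign -1)
combine: 4πI² = 405·20/693·7/165 = 60/121
take √, sign +1: I = 0.19864517

0.198645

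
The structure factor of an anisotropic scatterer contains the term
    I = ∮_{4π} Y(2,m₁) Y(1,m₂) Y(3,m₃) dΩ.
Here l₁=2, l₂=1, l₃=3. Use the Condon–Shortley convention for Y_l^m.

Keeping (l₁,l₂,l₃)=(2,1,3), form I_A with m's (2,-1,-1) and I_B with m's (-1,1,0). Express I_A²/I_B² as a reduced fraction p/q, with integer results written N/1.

Same 2,1,3: normalisation and zero-m 3j drop out of the ratio.
A: Δ: 0! 4! 2! / 7! → 1/105; sum: t=0:+1/48 = 1/48; 3j²(2 1 3; 2 -1 -1) = Δ·Π!·Σ² = 1/105  (sign +1)
B: Δ: 0! 4! 2! / 7! → 1/105; sum: t=0:+1/12 = 1/12; 3j²(2 1 3; -1 1 0) = Δ·Π!·Σ² = 1/35  (sign -1)
I_A²/I_B² = (1/105)/(1/35) = 1/3

1/3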